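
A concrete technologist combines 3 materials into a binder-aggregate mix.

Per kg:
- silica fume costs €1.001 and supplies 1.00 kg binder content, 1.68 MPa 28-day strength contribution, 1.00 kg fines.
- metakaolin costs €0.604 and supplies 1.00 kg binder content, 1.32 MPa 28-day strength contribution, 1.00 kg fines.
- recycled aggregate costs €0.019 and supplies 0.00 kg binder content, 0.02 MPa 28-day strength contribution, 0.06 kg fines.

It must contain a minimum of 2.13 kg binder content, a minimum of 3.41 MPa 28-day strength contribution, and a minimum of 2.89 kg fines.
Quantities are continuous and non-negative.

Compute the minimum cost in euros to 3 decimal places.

€1.628

Set it up as a linear program. Let x1 = kg of silica fume, x2 = kg of metakaolin, x3 = kg of recycled aggregate.
Minimize 1.001x1 + 0.604x2 + 0.019x3 with:
  1x1 + 1x2 ≥ 2.13   (binder content)
  1.68x1 + 1.32x2 + 0.02x3 ≥ 3.41   (28-day strength contribution)
  1x1 + 1x2 + 0.06x3 ≥ 2.89   (fines)
  x1, x2, x3 ≥ 0.
The optimal basis is {metakaolin, recycled aggregate}; silica fume drops out. Binding constraints: 28-day strength contribution and fines.
So metakaolin = 2.48 kg, recycled aggregate = 6.838 kg.
Hence cost = 0.604·2.48 + 0.019·6.838 = €1.62784.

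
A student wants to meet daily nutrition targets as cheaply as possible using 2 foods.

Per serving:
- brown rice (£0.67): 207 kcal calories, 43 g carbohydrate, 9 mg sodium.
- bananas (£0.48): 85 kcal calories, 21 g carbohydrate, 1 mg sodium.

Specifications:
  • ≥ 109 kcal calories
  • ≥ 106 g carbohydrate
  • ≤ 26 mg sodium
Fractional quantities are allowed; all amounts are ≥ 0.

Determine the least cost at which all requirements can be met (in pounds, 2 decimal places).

£1.65

Set it up as a linear program. Let x1 = servings of brown rice, x2 = servings of bananas.
Minimize 0.67x1 + 0.48x2 s.t.:
  207x1 + 85x2 ≥ 109   (calories)
  43x1 + 21x2 ≥ 106   (carbohydrate)
  9x1 + 1x2 ≤ 26   (sodium)
  x1, x2 ≥ 0.
At the optimum only brown rice is positive (bananas = 0). There the carbohydrate constraint is tight.
That vertex is x1 = 2.465.
Objective = 0.67·2.465 = 1.6516.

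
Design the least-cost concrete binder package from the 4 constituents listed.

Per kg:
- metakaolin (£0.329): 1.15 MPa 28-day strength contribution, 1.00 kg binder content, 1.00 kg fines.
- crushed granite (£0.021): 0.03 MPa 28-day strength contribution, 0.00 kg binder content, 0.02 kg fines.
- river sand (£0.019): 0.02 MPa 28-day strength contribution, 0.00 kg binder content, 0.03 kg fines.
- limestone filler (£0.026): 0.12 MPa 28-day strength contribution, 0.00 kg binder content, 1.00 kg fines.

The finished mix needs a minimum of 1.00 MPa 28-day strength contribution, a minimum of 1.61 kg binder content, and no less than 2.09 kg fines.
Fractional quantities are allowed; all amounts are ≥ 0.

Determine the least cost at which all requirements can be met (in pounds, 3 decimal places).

Let x1 = kg of metakaolin, x2 = kg of crushed granite, x3 = kg of river sand, x4 = kg of limestone filler.
Minimize 0.329x1 + 0.021x2 + 0.019x3 + 0.026x4 s.t.:
  1.15x1 + 0.03x2 + 0.02x3 + 0.12x4 ≥ 1   (28-day strength contribution)
  1x1 ≥ 1.61   (binder content)
  1x1 + 0.02x2 + 0.03x3 + 1x4 ≥ 2.09   (fines)
  x1, x2, x3, x4 ≥ 0.
The cheapest feasible vertex uses only metakaolin, limestone filler; crushed granite, river sand are not used. The binder content and fines requirements are met with equality.
So metakaolin = 1.61 kg, limestone filler = 0.48 kg.
Total cost: 0.329·1.61 + 0.026·0.48 = 0.54217.

£0.542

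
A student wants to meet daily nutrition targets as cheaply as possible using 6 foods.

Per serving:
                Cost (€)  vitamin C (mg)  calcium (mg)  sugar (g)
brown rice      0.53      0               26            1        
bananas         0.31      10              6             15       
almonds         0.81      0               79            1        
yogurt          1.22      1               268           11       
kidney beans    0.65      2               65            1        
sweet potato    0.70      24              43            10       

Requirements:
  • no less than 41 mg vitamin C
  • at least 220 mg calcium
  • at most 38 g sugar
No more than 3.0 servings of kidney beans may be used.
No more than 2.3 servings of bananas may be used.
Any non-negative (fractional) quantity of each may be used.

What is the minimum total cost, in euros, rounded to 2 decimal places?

€1.85

Treat it as an LP. Let x1 = servings of brown rice, x2 = servings of bananas, x3 = servings of almonds, x4 = servings of yogurt, x5 = servings of kidney beans, x6 = servings of sweet potato.
Minimize 0.53x1 + 0.31x2 + 0.81x3 + 1.22x4 + 0.65x5 + 0.7x6 with:
  10x2 + 1x4 + 2x5 + 24x6 ≥ 41   (vitamin C)
  26x1 + 6x2 + 79x3 + 268x4 + 65x5 + 43x6 ≥ 220   (calcium)
  1x1 + 15x2 + 1x3 + 11x4 + 1x5 + 10x6 ≤ 38   (sugar)
  x5 ≤ 3
  x2 ≤ 2.3
  x1, x2, x3, x4, x5, x6 ≥ 0.
At the optimum only yogurt, sweet potato are positive (brown rice, bananas, almonds, kidney beans = 0). The vitamin C and calcium requirements are met with equality.
Solving gives x4 = 0.5505, x6 = 1.685.
Total cost: 1.22·0.5505 + 0.7·1.685 = 1.8511.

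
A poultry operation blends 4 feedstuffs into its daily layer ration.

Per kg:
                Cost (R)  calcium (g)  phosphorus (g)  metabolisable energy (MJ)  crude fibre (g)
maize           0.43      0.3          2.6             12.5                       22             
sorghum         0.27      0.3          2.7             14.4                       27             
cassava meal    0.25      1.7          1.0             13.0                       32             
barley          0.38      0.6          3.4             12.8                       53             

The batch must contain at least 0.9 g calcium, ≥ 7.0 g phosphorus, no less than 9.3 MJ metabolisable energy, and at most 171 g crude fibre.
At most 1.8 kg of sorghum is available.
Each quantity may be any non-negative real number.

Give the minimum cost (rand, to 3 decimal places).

R0.725

Let x1 = kg of maize, x2 = kg of sorghum, x3 = kg of cassava meal, x4 = kg of barley.
Minimise 0.43x1 + 0.27x2 + 0.25x3 + 0.38x4 s.t.:
  0.3x1 + 0.3x2 + 1.7x3 + 0.6x4 ≥ 0.9   (calcium)
  2.6x1 + 2.7x2 + 1x3 + 3.4x4 ≥ 7   (phosphorus)
  12.5x1 + 14.4x2 + 13x3 + 12.8x4 ≥ 9.3   (metabolisable energy)
  22x1 + 27x2 + 32x3 + 53x4 ≤ 171   (crude fibre)
  x2 ≤ 1.8
  x1, x2, x3, x4 ≥ 0.
The minimum-cost mix takes nothing from maize, cassava meal — only sorghum, barley. Binding constraints: phosphorus and the sorghum cap.
That vertex is x2 = 1.8, x4 = 0.6294.
Objective = 0.27·1.8 + 0.38·0.6294 = 0.72517.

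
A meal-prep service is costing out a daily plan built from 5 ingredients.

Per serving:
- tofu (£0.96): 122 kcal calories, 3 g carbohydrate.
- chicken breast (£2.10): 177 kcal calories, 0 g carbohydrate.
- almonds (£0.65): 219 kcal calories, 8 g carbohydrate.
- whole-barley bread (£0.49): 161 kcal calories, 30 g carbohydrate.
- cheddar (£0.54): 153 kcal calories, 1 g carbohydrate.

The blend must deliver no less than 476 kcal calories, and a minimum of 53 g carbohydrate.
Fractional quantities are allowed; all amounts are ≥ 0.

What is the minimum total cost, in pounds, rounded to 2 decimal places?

£1.43

Let x1 = servings of tofu, x2 = servings of chicken breast, x3 = servings of almonds, x4 = servings of whole-barley bread, x5 = servings of cheddar.
min 0.96x1 + 2.1x2 + 0.65x3 + 0.49x4 + 0.54x5 s.t.:
  122x1 + 177x2 + 219x3 + 161x4 + 153x5 ≥ 476   (calories)
  3x1 + 8x3 + 30x4 + 1x5 ≥ 53   (carbohydrate)
  x1, x2, x3, x4, x5 ≥ 0.
The minimum-cost mix takes nothing from tofu, chicken breast, cheddar — only almonds, whole-barley bread. The calories and carbohydrate requirements are met with equality.
That vertex is x3 = 1.088, x4 = 1.477.
Total cost: 0.65·1.088 + 0.49·1.477 = 1.4309.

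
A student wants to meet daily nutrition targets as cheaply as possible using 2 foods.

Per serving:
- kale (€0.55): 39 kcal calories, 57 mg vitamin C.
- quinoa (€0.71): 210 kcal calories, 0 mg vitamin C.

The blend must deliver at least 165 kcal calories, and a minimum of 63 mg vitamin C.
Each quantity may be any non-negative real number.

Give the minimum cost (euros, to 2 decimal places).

Treat it as an LP. Let x1 = servings of kale, x2 = servings of quinoa.
Minimize 0.55x1 + 0.71x2 subject to:
  39x1 + 210x2 ≥ 165   (calories)
  57x1 ≥ 63   (vitamin C)
  x1, x2 ≥ 0.
Both inputs are positive at the optimum. The calories and vitamin C requirements are met with equality.
That vertex is x1 = 1.105, x2 = 0.5805.
Cost = 0.55·1.105 + 0.71·0.5805 = 1.0199.

€1.02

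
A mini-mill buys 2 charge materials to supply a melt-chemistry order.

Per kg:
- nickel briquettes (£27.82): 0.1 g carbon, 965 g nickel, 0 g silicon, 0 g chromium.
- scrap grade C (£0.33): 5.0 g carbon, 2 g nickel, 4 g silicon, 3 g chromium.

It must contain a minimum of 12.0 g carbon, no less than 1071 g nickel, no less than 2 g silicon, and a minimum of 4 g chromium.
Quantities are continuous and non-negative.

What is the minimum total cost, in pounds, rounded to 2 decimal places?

£31.52

Let x1 = kg of nickel briquettes, x2 = kg of scrap grade C.
Minimize 27.82x1 + 0.33x2 s.t.:
  0.1x1 + 5x2 ≥ 12   (carbon)
  965x1 + 2x2 ≥ 1071   (nickel)
  4x2 ≥ 2   (silicon)
  3x2 ≥ 4   (chromium)
  x1, x2 ≥ 0.
Both inputs are positive at the optimum. There the carbon and nickel constraints are tight.
So nickel briquettes = 1.1049 kg, scrap grade C = 2.3779 kg.
Cost = 27.82·1.1049 + 0.33·2.3779 = 31.5230.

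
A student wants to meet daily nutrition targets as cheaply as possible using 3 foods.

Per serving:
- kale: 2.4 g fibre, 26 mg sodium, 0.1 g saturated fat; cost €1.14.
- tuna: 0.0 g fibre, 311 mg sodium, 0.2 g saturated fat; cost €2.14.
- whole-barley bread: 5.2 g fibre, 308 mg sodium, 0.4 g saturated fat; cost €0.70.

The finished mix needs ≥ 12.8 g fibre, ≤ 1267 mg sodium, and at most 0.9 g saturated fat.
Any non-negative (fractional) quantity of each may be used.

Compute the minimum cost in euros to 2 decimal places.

€2.54

Let x1 = servings of kale, x2 = servings of tuna, x3 = servings of whole-barley bread.
min 1.14x1 + 2.14x2 + 0.7x3 with:
  2.4x1 + 5.2x3 ≥ 12.8   (fibre)
  26x1 + 311x2 + 308x3 ≤ 1267   (sodium)
  0.1x1 + 0.2x2 + 0.4x3 ≤ 0.9   (saturated fat)
  x1, x2, x3 ≥ 0.
The cheapest feasible vertex uses only kale, whole-barley bread; tuna is not used. There the fibre and saturated fat constraints are tight.
Optimal quantities: kale = 1 serving, whole-barley bread = 2 servings.
Cost = 1.14·1 + 0.7·2 = 2.5400.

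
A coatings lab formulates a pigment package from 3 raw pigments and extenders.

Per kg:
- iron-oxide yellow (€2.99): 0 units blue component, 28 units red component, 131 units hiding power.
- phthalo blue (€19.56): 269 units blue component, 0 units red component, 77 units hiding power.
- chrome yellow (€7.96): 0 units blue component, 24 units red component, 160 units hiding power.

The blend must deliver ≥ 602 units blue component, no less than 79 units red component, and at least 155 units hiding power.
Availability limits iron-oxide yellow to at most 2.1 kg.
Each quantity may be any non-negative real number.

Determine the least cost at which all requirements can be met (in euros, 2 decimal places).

€56.75

Let x1 = kg of iron-oxide yellow, x2 = kg of phthalo blue, x3 = kg of chrome yellow.
Minimize 2.99x1 + 19.56x2 + 7.96x3 with:
  269x2 ≥ 602   (blue component)
  28x1 + 24x3 ≥ 79   (red component)
  131x1 + 77x2 + 160x3 ≥ 155   (hiding power)
  x1 ≤ 2.1
  x1, x2, x3 ≥ 0.
The optimal mix uses every input. The blue component, red component, the iron-oxide yellow cap requirements are met with equality.
Solving gives x1 = 2.1, x2 = 2.238, x3 = 0.8417.
Total cost: 2.99·2.1 + 19.56·2.238 + 7.96·0.8417 = 56.7542.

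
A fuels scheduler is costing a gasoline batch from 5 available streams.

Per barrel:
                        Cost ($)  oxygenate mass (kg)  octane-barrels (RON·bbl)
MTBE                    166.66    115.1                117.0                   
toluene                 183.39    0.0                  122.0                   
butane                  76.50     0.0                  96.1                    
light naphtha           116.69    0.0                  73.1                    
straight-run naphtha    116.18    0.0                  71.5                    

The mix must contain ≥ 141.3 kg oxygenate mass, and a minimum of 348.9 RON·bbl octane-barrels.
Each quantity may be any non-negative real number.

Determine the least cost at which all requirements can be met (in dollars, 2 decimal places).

$368.00

Treat it as an LP. Let x1 = barrels of MTBE, x2 = barrels of toluene, x3 = barrels of butane, x4 = barrels of light naphtha, x5 = barrels of straight-run naphtha.
Minimize 166.66x1 + 183.39x2 + 76.5x3 + 116.69x4 + 116.18x5 subject to:
  115.1x1 ≥ 141.3   (oxygenate mass)
  117x1 + 122x2 + 96.1x3 + 73.1x4 + 71.5x5 ≥ 348.9   (octane-barrels)
  x1, x2, x3, x4, x5 ≥ 0.
At the optimum only MTBE, butane are positive (toluene, light naphtha, straight-run naphtha = 0). There the oxygenate mass and octane-barrels constraints are tight.
That vertex is x1 = 1.2276, x3 = 2.136.
Hence cost = 166.66·1.2276 + 76.5·2.136 = $367.9958.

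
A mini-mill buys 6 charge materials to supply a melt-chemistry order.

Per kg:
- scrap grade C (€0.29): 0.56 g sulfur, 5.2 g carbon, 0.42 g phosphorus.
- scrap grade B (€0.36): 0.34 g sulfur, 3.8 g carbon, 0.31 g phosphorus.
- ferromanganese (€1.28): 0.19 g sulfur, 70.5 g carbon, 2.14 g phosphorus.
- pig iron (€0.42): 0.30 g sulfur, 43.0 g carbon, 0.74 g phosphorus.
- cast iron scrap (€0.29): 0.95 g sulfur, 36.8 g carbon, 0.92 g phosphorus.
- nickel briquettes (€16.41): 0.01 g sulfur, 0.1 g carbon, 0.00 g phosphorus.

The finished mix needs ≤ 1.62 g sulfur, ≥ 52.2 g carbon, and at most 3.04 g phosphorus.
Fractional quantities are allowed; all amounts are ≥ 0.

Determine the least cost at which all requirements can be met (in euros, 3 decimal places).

Let x1 = kg of scrap grade C, x2 = kg of scrap grade B, x3 = kg of ferromanganese, x4 = kg of pig iron, x5 = kg of cast iron scrap, x6 = kg of nickel briquettes.
min 0.29x1 + 0.36x2 + 1.28x3 + 0.42x4 + 0.29x5 + 16.41x6 s.t.:
  0.56x1 + 0.34x2 + 0.19x3 + 0.3x4 + 0.95x5 + 0.01x6 ≤ 1.62   (sulfur)
  5.2x1 + 3.8x2 + 70.5x3 + 43x4 + 36.8x5 + 0.1x6 ≥ 52.2   (carbon)
  0.42x1 + 0.31x2 + 2.14x3 + 0.74x4 + 0.92x5 ≤ 3.04   (phosphorus)
  x1, x2, x3, x4, x5, x6 ≥ 0.
The cheapest feasible vertex uses only cast iron scrap; scrap grade C, scrap grade B, ferromanganese, pig iron, nickel briquettes are not used. There the carbon constraint is tight.
That vertex is x5 = 1.418.
Total cost: 0.29·1.418 = 0.41122.

€0.411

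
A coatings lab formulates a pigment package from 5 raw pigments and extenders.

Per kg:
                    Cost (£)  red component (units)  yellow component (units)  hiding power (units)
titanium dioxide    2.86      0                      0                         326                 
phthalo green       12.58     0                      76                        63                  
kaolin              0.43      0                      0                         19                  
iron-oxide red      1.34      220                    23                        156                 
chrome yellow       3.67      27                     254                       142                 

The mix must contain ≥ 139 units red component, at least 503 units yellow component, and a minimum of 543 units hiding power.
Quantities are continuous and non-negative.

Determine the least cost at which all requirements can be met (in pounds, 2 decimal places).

Let x1 = kg of titanium dioxide, x2 = kg of phthalo green, x3 = kg of kaolin, x4 = kg of iron-oxide red, x5 = kg of chrome yellow.
Minimize 2.86x1 + 12.58x2 + 0.43x3 + 1.34x4 + 3.67x5 subject to:
  220x4 + 27x5 ≥ 139   (red component)
  76x2 + 23x4 + 254x5 ≥ 503   (yellow component)
  326x1 + 63x2 + 19x3 + 156x4 + 142x5 ≥ 543   (hiding power)
  x1, x2, x3, x4, x5 ≥ 0.
The minimum-cost mix takes nothing from titanium dioxide, phthalo green, kaolin — only iron-oxide red, chrome yellow. There the yellow component and hiding power constraints are tight.
Optimal quantities: iron-oxide red = 1.829 kg, chrome yellow = 1.815 kg.
Cost = 1.34·1.829 + 3.67·1.815 = 9.1119.

£9.11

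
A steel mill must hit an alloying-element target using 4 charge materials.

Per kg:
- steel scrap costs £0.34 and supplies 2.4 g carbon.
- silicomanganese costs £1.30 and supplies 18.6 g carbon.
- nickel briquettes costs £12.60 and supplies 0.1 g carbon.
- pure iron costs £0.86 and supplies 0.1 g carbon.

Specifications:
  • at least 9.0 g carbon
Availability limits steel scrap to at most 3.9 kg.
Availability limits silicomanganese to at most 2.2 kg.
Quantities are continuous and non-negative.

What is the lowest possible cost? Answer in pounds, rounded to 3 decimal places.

Treat it as an LP. Let x1 = kg of steel scrap, x2 = kg of silicomanganese, x3 = kg of nickel briquettes, x4 = kg of pure iron.
min 0.34x1 + 1.3x2 + 12.6x3 + 0.86x4 s.t.:
  2.4x1 + 18.6x2 + 0.1x3 + 0.1x4 ≥ 9   (carbon)
  x1 ≤ 3.9
  x2 ≤ 2.2
  x1, x2, x3, x4 ≥ 0.
The optimal basis is {silicomanganese}; steel scrap, nickel briquettes, pure iron drop out. There the carbon constraint is tight.
Optimal quantities: silicomanganese = 0.4839 kg.
Objective = 1.3·0.4839 = 0.62907.

£0.629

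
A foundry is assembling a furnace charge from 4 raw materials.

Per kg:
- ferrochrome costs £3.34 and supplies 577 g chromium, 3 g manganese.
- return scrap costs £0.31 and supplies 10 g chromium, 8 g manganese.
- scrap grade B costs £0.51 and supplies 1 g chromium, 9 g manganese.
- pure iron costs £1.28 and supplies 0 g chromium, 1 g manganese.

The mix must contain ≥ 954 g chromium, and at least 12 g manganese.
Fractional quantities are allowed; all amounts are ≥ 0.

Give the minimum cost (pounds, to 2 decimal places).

Let x1 = kg of ferrochrome, x2 = kg of return scrap, x3 = kg of scrap grade B, x4 = kg of pure iron.
min 3.34x1 + 0.31x2 + 0.51x3 + 1.28x4 with:
  577x1 + 10x2 + 1x3 ≥ 954   (chromium)
  3x1 + 8x2 + 9x3 + 1x4 ≥ 12   (manganese)
  x1, x2, x3, x4 ≥ 0.
At the optimum only ferrochrome, return scrap are positive (scrap grade B, pure iron = 0). Binding constraints: chromium and manganese.
So ferrochrome = 1.638 kg, return scrap = 0.8857 kg.
Cost = 3.34·1.638 + 0.31·0.8857 = 5.7455.

£5.75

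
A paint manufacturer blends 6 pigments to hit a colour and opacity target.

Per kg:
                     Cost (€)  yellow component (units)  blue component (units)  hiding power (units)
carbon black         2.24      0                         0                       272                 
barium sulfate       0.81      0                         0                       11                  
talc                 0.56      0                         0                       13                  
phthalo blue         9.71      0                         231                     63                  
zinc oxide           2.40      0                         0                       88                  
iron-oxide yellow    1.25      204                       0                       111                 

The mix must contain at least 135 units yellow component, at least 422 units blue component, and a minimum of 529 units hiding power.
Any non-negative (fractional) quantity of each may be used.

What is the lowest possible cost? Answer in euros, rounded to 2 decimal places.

Let x1 = kg of carbon black, x2 = kg of barium sulfate, x3 = kg of talc, x4 = kg of phthalo blue, x5 = kg of zinc oxide, x6 = kg of iron-oxide yellow.
Minimize 2.24x1 + 0.81x2 + 0.56x3 + 9.71x4 + 2.4x5 + 1.25x6 s.t.:
  204x6 ≥ 135   (yellow component)
  231x4 ≥ 422   (blue component)
  272x1 + 11x2 + 13x3 + 63x4 + 88x5 + 111x6 ≥ 529   (hiding power)
  x1, x2, x3, x4, x5, x6 ≥ 0.
The optimal basis is {carbon black, phthalo blue, iron-oxide yellow}; barium sulfate, talc, zinc oxide drop out. Binding constraints: yellow component, blue component, hiding power.
So carbon black = 1.252 kg, phthalo blue = 1.827 kg, iron-oxide yellow = 0.6618 kg.
Total cost: 2.24·1.252 + 9.71·1.827 + 1.25·0.6618 = 21.3719.

€21.37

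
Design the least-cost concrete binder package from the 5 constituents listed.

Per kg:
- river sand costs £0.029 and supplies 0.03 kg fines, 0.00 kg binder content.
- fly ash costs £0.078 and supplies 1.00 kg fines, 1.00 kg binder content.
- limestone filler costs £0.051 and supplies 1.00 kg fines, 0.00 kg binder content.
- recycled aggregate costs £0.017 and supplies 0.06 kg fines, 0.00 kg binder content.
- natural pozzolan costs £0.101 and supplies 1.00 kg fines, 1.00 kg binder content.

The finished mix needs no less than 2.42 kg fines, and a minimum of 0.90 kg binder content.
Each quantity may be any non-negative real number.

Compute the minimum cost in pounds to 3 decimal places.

This is a linear program. Let x1 = kg of river sand, x2 = kg of fly ash, x3 = kg of limestone filler, x4 = kg of recycled aggregate, x5 = kg of natural pozzolan.
Minimize 0.029x1 + 0.078x2 + 0.051x3 + 0.017x4 + 0.101x5 s.t.:
  0.03x1 + 1x2 + 1x3 + 0.06x4 + 1x5 ≥ 2.42   (fines)
  1x2 + 1x5 ≥ 0.9   (binder content)
  x1, x2, x3, x4, x5 ≥ 0.
At the optimum only fly ash, limestone filler are positive (river sand, recycled aggregate, natural pozzolan = 0). There the fines and binder content constraints are tight.
So fly ash = 0.9 kg, limestone filler = 1.52 kg.
Cost = 0.078·0.9 + 0.051·1.52 = 0.14772.

£0.148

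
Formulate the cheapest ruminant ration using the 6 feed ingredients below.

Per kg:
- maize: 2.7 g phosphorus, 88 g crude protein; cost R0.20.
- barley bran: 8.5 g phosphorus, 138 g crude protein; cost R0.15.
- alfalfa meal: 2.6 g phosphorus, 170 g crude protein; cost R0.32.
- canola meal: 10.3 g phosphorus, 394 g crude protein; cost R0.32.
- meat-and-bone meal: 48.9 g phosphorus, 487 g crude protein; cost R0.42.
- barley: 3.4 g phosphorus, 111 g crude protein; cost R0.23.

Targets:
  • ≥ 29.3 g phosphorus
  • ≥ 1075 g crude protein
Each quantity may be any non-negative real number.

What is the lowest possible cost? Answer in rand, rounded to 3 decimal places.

Set it up as a linear program. Let x1 = kg of maize, x2 = kg of barley bran, x3 = kg of alfalfa meal, x4 = kg of canola meal, x5 = kg of meat-and-bone meal, x6 = kg of barley.
Minimise 0.2x1 + 0.15x2 + 0.32x3 + 0.32x4 + 0.42x5 + 0.23x6 subject to:
  2.7x1 + 8.5x2 + 2.6x3 + 10.3x4 + 48.9x5 + 3.4x6 ≥ 29.3   (phosphorus)
  88x1 + 138x2 + 170x3 + 394x4 + 487x5 + 111x6 ≥ 1075   (crude protein)
  x1, x2, x3, x4, x5, x6 ≥ 0.
The optimal basis is {canola meal, meat-and-bone meal}; maize, barley bran, alfalfa meal, barley drop out. There the phosphorus and crude protein constraints are tight.
Solving gives x4 = 2.688, x5 = 0.0331.
Objective = 0.32·2.688 + 0.42·0.0331 = 0.87406.

R0.874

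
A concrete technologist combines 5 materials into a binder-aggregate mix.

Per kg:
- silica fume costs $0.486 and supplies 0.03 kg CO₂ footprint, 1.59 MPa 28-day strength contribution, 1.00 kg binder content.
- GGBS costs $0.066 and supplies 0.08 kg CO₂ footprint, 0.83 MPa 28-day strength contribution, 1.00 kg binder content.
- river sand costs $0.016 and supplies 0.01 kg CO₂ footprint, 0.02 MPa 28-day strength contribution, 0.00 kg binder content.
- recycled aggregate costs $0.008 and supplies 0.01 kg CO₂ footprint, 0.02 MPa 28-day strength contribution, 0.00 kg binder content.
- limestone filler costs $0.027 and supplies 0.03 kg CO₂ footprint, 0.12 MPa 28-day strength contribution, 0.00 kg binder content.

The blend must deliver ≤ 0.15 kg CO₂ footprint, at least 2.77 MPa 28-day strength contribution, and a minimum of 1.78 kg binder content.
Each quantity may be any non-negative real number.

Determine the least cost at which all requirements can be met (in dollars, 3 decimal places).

This is a linear program. Let x1 = kg of silica fume, x2 = kg of GGBS, x3 = kg of river sand, x4 = kg of recycled aggregate, x5 = kg of limestone filler.
min 0.486x1 + 0.066x2 + 0.016x3 + 0.008x4 + 0.027x5 s.t.:
  0.03x1 + 0.08x2 + 0.01x3 + 0.01x4 + 0.03x5 ≤ 0.15   (CO₂ footprint)
  1.59x1 + 0.83x2 + 0.02x3 + 0.02x4 + 0.12x5 ≥ 2.77   (28-day strength contribution)
  1x1 + 1x2 ≥ 1.78   (binder content)
  x1, x2, x3, x4, x5 ≥ 0.
At the optimum only silica fume, GGBS are positive (river sand, recycled aggregate, limestone filler = 0). There the CO₂ footprint and 28-day strength contribution constraints are tight.
So silica fume = 0.9492 kg, GGBS = 1.519 kg.
Hence cost = 0.486·0.9492 + 0.066·1.519 = $0.56157.

$0.562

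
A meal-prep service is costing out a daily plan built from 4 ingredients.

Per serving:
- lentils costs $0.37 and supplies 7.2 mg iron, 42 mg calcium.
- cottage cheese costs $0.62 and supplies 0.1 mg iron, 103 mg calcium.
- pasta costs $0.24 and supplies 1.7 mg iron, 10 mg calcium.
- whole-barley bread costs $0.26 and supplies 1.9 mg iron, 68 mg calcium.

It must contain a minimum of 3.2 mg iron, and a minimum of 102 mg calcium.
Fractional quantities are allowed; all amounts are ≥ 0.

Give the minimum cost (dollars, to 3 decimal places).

$0.402

Set it up as a linear program. Let x1 = servings of lentils, x2 = servings of cottage cheese, x3 = servings of pasta, x4 = servings of whole-barley bread.
Minimize 0.37x1 + 0.62x2 + 0.24x3 + 0.26x4 with:
  7.2x1 + 0.1x2 + 1.7x3 + 1.9x4 ≥ 3.2   (iron)
  42x1 + 103x2 + 10x3 + 68x4 ≥ 102   (calcium)
  x1, x2, x3, x4 ≥ 0.
The minimum-cost mix takes nothing from cottage cheese, pasta — only lentils, whole-barley bread. The iron and calcium requirements are met with equality.
So lentils = 0.05808 servings, whole-barley bread = 1.464 servings.
Total cost: 0.37·0.05808 + 0.26·1.464 = 0.40213.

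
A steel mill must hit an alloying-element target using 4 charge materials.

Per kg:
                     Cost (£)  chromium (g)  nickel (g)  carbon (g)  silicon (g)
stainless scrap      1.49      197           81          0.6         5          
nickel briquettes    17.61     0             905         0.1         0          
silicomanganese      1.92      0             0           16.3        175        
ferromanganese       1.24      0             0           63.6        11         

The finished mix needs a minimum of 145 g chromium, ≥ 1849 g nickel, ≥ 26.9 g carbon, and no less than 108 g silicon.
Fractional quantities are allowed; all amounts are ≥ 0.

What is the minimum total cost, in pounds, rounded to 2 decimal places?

£34.27

Treat it as an LP. Let x1 = kg of stainless scrap, x2 = kg of nickel briquettes, x3 = kg of silicomanganese, x4 = kg of ferromanganese.
Minimize 1.49x1 + 17.61x2 + 1.92x3 + 1.24x4 s.t.:
  197x1 ≥ 145   (chromium)
  81x1 + 905x2 ≥ 1849   (nickel)
  0.6x1 + 0.1x2 + 16.3x3 + 63.6x4 ≥ 26.9   (carbon)
  5x1 + 175x3 + 11x4 ≥ 108   (silicon)
  x1, x2, x3, x4 ≥ 0.
The cheapest feasible vertex uses only stainless scrap, ferromanganese; nickel briquettes, silicomanganese are not used. There the nickel and carbon constraints are tight.
Solving gives x1 = 22.83, x4 = 0.2076.
Cost = 1.49·22.83 + 1.24·0.2076 = 34.2741.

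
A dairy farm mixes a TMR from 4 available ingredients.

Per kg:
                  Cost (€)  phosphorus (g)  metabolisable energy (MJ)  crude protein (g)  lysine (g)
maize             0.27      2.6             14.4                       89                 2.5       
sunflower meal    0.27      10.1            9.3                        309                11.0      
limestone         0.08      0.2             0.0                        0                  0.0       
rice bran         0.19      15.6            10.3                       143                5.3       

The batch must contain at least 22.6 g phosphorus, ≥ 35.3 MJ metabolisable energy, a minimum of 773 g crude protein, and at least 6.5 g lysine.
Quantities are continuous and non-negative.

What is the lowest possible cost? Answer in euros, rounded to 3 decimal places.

€0.806

Treat it as an LP. Let x1 = kg of maize, x2 = kg of sunflower meal, x3 = kg of limestone, x4 = kg of rice bran.
Minimize 0.27x1 + 0.27x2 + 0.08x3 + 0.19x4 s.t.:
  2.6x1 + 10.1x2 + 0.2x3 + 15.6x4 ≥ 22.6   (phosphorus)
  14.4x1 + 9.3x2 + 10.3x4 ≥ 35.3   (metabolisable energy)
  89x1 + 309x2 + 143x4 ≥ 773   (crude protein)
  2.5x1 + 11x2 + 5.3x4 ≥ 6.5   (lysine)
  x1, x2, x3, x4 ≥ 0.
At the optimum only sunflower meal, rice bran are positive (maize, limestone = 0). The metabolisable energy and crude protein requirements are met with equality.
Optimal quantities: sunflower meal = 1.573 kg, rice bran = 2.007 kg.
Objective = 0.27·1.573 + 0.19·2.007 = 0.80604.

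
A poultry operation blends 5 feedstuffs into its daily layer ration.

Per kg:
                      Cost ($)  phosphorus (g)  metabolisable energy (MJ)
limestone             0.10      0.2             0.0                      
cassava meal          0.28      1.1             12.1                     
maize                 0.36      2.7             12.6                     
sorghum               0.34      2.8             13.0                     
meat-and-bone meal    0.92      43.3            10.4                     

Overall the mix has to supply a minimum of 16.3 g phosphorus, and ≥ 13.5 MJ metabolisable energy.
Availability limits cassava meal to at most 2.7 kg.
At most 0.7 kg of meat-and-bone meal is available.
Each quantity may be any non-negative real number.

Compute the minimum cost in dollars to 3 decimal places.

Set it up as a linear program. Let x1 = kg of limestone, x2 = kg of cassava meal, x3 = kg of maize, x4 = kg of sorghum, x5 = kg of meat-and-bone meal.
Minimize 0.1x1 + 0.28x2 + 0.36x3 + 0.34x4 + 0.92x5 s.t.:
  0.2x1 + 1.1x2 + 2.7x3 + 2.8x4 + 43.3x5 ≥ 16.3   (phosphorus)
  12.1x2 + 12.6x3 + 13x4 + 10.4x5 ≥ 13.5   (metabolisable energy)
  x2 ≤ 2.7
  x5 ≤ 0.7
  x1, x2, x3, x4, x5 ≥ 0.
At the optimum only cassava meal, meat-and-bone meal are positive (limestone, maize, sorghum = 0). Binding constraints: phosphorus and metabolisable energy.
Optimal quantities: cassava meal = 0.8098 kg, meat-and-bone meal = 0.3559 kg.
Total cost: 0.28·0.8098 + 0.92·0.3559 = 0.55417.

$0.554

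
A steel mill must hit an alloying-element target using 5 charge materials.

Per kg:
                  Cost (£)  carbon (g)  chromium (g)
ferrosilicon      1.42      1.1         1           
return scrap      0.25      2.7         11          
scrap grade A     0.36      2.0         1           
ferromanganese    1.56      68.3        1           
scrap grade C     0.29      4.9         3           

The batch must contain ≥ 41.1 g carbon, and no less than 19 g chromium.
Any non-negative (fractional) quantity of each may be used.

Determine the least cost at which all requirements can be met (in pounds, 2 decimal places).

£1.25

Let x1 = kg of ferrosilicon, x2 = kg of return scrap, x3 = kg of scrap grade A, x4 = kg of ferromanganese, x5 = kg of scrap grade C.
Minimise 1.42x1 + 0.25x2 + 0.36x3 + 1.56x4 + 0.29x5 s.t.:
  1.1x1 + 2.7x2 + 2x3 + 68.3x4 + 4.9x5 ≥ 41.1   (carbon)
  1x1 + 11x2 + 1x3 + 1x4 + 3x5 ≥ 19   (chromium)
  x1, x2, x3, x4, x5 ≥ 0.
At the optimum only return scrap, ferromanganese are positive (ferrosilicon, scrap grade A, scrap grade C = 0). There the carbon and chromium constraints are tight.
Optimal quantities: return scrap = 1.679 kg, ferromanganese = 0.5354 kg.
Total cost: 0.25·1.679 + 1.56·0.5354 = 1.25497.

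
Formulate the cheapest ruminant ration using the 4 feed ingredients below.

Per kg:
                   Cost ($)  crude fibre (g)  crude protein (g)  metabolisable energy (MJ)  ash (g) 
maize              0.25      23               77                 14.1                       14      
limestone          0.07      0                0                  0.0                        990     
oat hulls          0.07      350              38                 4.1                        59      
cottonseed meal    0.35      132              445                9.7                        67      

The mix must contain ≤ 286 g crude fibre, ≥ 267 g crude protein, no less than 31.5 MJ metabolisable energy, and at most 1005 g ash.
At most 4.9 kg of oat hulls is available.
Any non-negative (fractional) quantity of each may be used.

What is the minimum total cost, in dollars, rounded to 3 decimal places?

$0.596

This is a linear program. Let x1 = kg of maize, x2 = kg of limestone, x3 = kg of oat hulls, x4 = kg of cottonseed meal.
Minimize 0.25x1 + 0.07x2 + 0.07x3 + 0.35x4 s.t.:
  23x1 + 350x3 + 132x4 ≤ 286   (crude fibre)
  77x1 + 38x3 + 445x4 ≥ 267   (crude protein)
  14.1x1 + 4.1x3 + 9.7x4 ≥ 31.5   (metabolisable energy)
  14x1 + 990x2 + 59x3 + 67x4 ≤ 1005   (ash)
  x3 ≤ 4.9
  x1, x2, x3, x4 ≥ 0.
At the optimum only maize, oat hulls, cottonseed meal are positive (limestone = 0). Binding constraints: crude fibre, crude protein, metabolisable energy.
Solving gives x1 = 1.907, x3 = 0.6096, x4 = 0.218.
Hence cost = 0.25·1.907 + 0.07·0.6096 + 0.35·0.218 = $0.59572.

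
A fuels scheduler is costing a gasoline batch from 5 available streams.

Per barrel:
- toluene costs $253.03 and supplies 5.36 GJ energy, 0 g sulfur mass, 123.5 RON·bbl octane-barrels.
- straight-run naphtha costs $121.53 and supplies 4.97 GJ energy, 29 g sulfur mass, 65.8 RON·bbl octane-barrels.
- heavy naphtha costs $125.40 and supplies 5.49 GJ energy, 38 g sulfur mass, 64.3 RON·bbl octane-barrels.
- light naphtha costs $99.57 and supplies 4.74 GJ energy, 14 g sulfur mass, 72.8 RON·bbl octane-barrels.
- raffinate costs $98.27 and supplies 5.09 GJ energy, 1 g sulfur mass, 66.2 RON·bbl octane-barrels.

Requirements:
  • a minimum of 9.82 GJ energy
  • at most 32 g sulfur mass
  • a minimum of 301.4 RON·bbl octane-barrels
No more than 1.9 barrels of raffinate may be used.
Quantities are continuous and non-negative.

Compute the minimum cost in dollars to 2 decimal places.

This is a linear program. Let x1 = barrels of toluene, x2 = barrels of straight-run naphtha, x3 = barrels of heavy naphtha, x4 = barrels of light naphtha, x5 = barrels of raffinate.
Minimise 253.03x1 + 121.53x2 + 125.4x3 + 99.57x4 + 98.27x5 subject to:
  5.36x1 + 4.97x2 + 5.49x3 + 4.74x4 + 5.09x5 ≥ 9.82   (energy)
  29x2 + 38x3 + 14x4 + 1x5 ≤ 32   (sulfur mass)
  123.5x1 + 65.8x2 + 64.3x3 + 72.8x4 + 66.2x5 ≥ 301.4   (octane-barrels)
  x5 ≤ 1.9
  x1, x2, x3, x4, x5 ≥ 0.
At the optimum only toluene, light naphtha, raffinate are positive (straight-run naphtha, heavy naphtha = 0). There the sulfur mass, octane-barrels, the raffinate cap constraints are tight.
Optimal quantities: toluene = 0.15466 barrels, light naphtha = 2.15 barrels, raffinate = 1.9 barrels.
Cost = 253.03·0.15466 + 99.57·2.15 + 98.27·1.9 = 439.9221.

$439.92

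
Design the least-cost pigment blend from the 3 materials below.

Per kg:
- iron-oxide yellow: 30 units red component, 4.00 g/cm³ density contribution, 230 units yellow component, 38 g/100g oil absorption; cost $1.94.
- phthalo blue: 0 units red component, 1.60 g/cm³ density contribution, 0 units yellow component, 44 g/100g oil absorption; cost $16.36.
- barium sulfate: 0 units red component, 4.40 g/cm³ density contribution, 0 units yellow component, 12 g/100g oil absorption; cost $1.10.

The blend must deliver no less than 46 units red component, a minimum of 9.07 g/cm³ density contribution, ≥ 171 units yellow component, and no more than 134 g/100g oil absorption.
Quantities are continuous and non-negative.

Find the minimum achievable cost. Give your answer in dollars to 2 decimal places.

Let x1 = kg of iron-oxide yellow, x2 = kg of phthalo blue, x3 = kg of barium sulfate.
Minimise 1.94x1 + 16.36x2 + 1.1x3 subject to:
  30x1 ≥ 46   (red component)
  4x1 + 1.6x2 + 4.4x3 ≥ 9.07   (density contribution)
  230x1 ≥ 171   (yellow component)
  38x1 + 44x2 + 12x3 ≤ 134   (oil absorption)
  x1, x2, x3 ≥ 0.
The optimal basis is {iron-oxide yellow, barium sulfate}; phthalo blue drops out. The red component and density contribution requirements are met with equality.
Optimal quantities: iron-oxide yellow = 1.533 kg, barium sulfate = 0.6674 kg.
Hence cost = 1.94·1.533 + 1.1·0.6674 = $3.7082.

$3.71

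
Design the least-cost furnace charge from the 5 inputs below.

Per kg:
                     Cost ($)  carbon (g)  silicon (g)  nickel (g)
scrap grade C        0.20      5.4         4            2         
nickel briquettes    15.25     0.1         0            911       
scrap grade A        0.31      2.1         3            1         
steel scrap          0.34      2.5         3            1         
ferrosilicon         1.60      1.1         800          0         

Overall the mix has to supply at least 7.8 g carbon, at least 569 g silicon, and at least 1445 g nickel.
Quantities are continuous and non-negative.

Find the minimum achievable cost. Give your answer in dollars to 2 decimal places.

$25.53

Let x1 = kg of scrap grade C, x2 = kg of nickel briquettes, x3 = kg of scrap grade A, x4 = kg of steel scrap, x5 = kg of ferrosilicon.
min 0.2x1 + 15.25x2 + 0.31x3 + 0.34x4 + 1.6x5 subject to:
  5.4x1 + 0.1x2 + 2.1x3 + 2.5x4 + 1.1x5 ≥ 7.8   (carbon)
  4x1 + 3x3 + 3x4 + 800x5 ≥ 569   (silicon)
  2x1 + 911x2 + 1x3 + 1x4 ≥ 1445   (nickel)
  x1, x2, x3, x4, x5 ≥ 0.
The cheapest feasible vertex uses only scrap grade C, nickel briquettes, ferrosilicon; scrap grade A, steel scrap are not used. Binding constraints: carbon, silicon, nickel.
So scrap grade C = 1.2715 kg, nickel briquettes = 1.5834 kg, ferrosilicon = 0.70489 kg.
Total cost: 0.2·1.2715 + 15.25·1.5834 + 1.6·0.70489 = 25.5290.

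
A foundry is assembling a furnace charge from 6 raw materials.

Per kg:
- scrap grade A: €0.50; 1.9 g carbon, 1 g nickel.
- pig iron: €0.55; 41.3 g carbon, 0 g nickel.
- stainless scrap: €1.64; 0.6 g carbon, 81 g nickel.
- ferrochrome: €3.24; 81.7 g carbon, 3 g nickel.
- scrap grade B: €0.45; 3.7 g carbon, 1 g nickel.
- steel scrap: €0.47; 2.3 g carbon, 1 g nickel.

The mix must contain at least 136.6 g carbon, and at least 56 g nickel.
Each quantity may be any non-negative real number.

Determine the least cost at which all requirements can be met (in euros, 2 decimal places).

€2.95

Set it up as a linear program. Let x1 = kg of scrap grade A, x2 = kg of pig iron, x3 = kg of stainless scrap, x4 = kg of ferrochrome, x5 = kg of scrap grade B, x6 = kg of steel scrap.
min 0.5x1 + 0.55x2 + 1.64x3 + 3.24x4 + 0.45x5 + 0.47x6 s.t.:
  1.9x1 + 41.3x2 + 0.6x3 + 81.7x4 + 3.7x5 + 2.3x6 ≥ 136.6   (carbon)
  1x1 + 81x3 + 3x4 + 1x5 + 1x6 ≥ 56   (nickel)
  x1, x2, x3, x4, x5, x6 ≥ 0.
At the optimum only pig iron, stainless scrap are positive (scrap grade A, ferrochrome, scrap grade B, steel scrap = 0). The carbon and nickel requirements are met with equality.
That vertex is x2 = 3.297, x3 = 0.6914.
Cost = 0.55·3.297 + 1.64·0.6914 = 2.9472.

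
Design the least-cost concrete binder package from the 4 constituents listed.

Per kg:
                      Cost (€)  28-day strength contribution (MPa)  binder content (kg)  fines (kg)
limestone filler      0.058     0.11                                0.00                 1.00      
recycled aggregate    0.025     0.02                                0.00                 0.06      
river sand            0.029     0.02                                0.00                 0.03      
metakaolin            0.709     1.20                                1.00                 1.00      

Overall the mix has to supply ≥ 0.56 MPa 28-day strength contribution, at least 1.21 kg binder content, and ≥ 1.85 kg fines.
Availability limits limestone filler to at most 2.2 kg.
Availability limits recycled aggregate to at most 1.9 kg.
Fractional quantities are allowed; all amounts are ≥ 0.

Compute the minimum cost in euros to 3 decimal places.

€0.895

Let x1 = kg of limestone filler, x2 = kg of recycled aggregate, x3 = kg of river sand, x4 = kg of metakaolin.
Minimise 0.058x1 + 0.025x2 + 0.029x3 + 0.709x4 with:
  0.11x1 + 0.02x2 + 0.02x3 + 1.2x4 ≥ 0.56   (28-day strength contribution)
  1x4 ≥ 1.21   (binder content)
  1x1 + 0.06x2 + 0.03x3 + 1x4 ≥ 1.85   (fines)
  x1 ≤ 2.2
  x2 ≤ 1.9
  x1, x2, x3, x4 ≥ 0.
The minimum-cost mix takes nothing from recycled aggregate, river sand — only limestone filler, metakaolin. There the binder content and fines constraints are tight.
Solving gives x1 = 0.64, x4 = 1.21.
Hence cost = 0.058·0.64 + 0.709·1.21 = €0.89501.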